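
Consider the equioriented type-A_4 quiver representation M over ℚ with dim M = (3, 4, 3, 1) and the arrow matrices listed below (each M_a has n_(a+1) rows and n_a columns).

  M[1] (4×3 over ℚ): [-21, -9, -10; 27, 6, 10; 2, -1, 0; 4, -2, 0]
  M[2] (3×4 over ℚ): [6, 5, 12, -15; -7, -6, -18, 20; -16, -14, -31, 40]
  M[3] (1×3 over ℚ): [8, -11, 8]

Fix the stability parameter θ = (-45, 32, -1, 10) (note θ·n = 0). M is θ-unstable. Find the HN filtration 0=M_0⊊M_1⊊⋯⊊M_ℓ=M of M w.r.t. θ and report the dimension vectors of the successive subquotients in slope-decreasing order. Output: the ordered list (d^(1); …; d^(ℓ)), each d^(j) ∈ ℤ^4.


Via rank(M_{q-1}∘⋯∘M_p): M ≅ I[1,1], I[1,3], I[1,4], I[2,2], I[2,3].
μ_θ-semistable layers: μ^(1)=32; μ^(2)=31/2; μ^(3)=41/3; μ^(4)=-45

((0, 1, 0, 0); (0, 2, 2, 0); (0, 1, 1, 1); (3, 0, 0, 0))


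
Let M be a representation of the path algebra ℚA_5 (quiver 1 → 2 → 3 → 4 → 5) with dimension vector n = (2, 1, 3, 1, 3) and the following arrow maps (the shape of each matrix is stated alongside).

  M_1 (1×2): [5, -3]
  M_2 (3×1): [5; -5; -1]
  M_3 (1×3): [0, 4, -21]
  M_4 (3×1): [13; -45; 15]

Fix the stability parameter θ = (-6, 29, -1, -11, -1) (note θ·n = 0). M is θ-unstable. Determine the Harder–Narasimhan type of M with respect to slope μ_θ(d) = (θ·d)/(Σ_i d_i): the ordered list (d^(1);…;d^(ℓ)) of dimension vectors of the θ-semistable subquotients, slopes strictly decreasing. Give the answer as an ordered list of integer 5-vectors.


Interval decomposition of M: I[1,1], I[1,5], I[3,3]^2, I[5,5]^2.
HN type (ℓ=3): μ^(1)=4; μ^(2)=-1; μ^(3)=-6

((0, 1, 1, 1, 1); (0, 0, 2, 0, 2); (2, 0, 0, 0, 0))


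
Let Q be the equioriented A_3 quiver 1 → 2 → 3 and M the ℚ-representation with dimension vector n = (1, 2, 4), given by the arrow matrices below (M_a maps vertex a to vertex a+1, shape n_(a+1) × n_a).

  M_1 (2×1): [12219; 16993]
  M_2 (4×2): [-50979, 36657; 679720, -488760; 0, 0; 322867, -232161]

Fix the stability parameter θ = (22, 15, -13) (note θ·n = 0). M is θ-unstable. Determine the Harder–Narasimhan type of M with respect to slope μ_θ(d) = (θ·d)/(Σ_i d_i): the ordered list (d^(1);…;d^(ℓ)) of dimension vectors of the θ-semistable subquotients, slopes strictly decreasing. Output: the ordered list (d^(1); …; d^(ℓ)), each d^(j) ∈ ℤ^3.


Interval decomposition of M: I[1,2], I[2,3], I[3,3]^3.
HN type (ℓ=3): μ^(1)=37/2; μ^(2)=1; μ^(3)=-13

((1, 1, 0); (0, 1, 1); (0, 0, 3))


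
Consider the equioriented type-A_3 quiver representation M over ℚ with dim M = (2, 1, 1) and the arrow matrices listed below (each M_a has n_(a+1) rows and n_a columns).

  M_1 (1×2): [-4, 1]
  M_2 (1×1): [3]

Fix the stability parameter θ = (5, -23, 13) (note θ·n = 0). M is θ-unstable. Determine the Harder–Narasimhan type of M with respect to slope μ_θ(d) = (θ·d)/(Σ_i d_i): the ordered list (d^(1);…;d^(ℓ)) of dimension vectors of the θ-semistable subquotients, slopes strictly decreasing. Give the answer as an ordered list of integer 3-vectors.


Interval decomposition of M: I[1,1], I[1,3].
HN type (ℓ=3): μ^(1)=13; μ^(2)=5; μ^(3)=-9

((0, 0, 1); (1, 0, 0); (1, 1, 0))


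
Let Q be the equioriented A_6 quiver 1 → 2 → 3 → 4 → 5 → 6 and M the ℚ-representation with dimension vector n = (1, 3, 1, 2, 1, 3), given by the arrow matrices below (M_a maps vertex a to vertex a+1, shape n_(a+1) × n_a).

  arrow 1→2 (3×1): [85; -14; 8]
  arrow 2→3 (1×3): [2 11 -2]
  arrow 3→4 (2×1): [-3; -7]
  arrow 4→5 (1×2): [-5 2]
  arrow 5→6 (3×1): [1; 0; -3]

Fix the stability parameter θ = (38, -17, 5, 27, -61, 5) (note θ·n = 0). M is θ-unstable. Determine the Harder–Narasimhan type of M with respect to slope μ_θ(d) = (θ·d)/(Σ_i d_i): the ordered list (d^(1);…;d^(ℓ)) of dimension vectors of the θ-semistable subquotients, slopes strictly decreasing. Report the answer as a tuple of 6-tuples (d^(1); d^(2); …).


Via rank(M_{q-1}∘⋯∘M_p): M ≅ I[1,2], I[2,2], I[2,6], I[4,4], I[6,6]^2.
μ_θ-semistable layers: μ^(1)=27; μ^(2)=21/2; μ^(3)=5; μ^(4)=-29/3; μ^(5)=-17

((0, 0, 0, 1, 0, 0); (1, 1, 0, 0, 0, 0); (0, 0, 0, 0, 0, 3); (0, 0, 1, 1, 1, 0); (0, 2, 0, 0, 0, 0))


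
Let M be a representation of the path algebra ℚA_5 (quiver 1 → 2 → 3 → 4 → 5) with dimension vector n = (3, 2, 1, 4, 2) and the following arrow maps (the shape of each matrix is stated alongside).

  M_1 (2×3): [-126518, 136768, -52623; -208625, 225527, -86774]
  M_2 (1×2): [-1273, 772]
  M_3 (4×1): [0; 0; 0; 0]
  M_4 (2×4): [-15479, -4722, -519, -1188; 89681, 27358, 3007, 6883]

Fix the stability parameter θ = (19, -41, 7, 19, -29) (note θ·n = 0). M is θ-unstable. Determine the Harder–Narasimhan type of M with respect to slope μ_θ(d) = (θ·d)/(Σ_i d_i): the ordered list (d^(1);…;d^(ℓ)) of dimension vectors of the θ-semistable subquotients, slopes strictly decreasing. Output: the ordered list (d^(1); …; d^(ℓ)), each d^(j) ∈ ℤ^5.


Barcode: M ≅ I[1,1], I[1,2], I[1,3], I[4,4]^2, I[4,5]^2. HN layers by μ_θ (4 steps, strictly decreasing):
  μ^(1)=19; μ^(2)=7; μ^(3)=-5; μ^(4)=-11

((1, 0, 0, 2, 0); (0, 0, 1, 0, 0); (0, 0, 0, 2, 2); (2, 2, 0, 0, 0))


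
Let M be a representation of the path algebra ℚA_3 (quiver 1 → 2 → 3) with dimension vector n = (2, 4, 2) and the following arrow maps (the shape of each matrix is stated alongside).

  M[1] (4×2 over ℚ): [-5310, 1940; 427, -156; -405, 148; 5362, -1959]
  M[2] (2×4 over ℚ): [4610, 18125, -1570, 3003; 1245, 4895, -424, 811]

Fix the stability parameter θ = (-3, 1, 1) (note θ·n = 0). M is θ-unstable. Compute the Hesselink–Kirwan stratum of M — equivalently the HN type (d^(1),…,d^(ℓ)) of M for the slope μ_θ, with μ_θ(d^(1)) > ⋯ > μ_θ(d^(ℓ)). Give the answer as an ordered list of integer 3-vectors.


Via rank(M_{q-1}∘⋯∘M_p): M ≅ I[1,3]^2, I[2,2]^2.
μ_θ-semistable layers: μ^(1)=1; μ^(2)=-3

((0, 4, 2); (2, 0, 0))


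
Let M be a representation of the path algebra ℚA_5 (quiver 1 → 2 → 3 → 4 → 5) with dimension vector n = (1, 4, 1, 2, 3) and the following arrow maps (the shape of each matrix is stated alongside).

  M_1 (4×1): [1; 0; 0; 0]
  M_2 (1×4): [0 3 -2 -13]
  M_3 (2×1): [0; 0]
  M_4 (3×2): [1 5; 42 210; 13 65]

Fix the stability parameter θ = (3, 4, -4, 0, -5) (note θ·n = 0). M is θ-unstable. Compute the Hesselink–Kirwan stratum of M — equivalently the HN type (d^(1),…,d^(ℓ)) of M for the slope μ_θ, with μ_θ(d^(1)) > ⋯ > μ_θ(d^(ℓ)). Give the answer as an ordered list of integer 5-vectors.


Via rank(M_{q-1}∘⋯∘M_p): M ≅ I[1,2], I[2,2]^2, I[2,3], I[4,4], I[4,5], I[5,5]^2.
μ_θ-semistable layers: μ^(1)=4; μ^(2)=3; μ^(3)=0; μ^(4)=-5/2; μ^(5)=-5

((0, 3, 0, 0, 0); (1, 0, 0, 0, 0); (0, 1, 1, 1, 0); (0, 0, 0, 1, 1); (0, 0, 0, 0, 2))


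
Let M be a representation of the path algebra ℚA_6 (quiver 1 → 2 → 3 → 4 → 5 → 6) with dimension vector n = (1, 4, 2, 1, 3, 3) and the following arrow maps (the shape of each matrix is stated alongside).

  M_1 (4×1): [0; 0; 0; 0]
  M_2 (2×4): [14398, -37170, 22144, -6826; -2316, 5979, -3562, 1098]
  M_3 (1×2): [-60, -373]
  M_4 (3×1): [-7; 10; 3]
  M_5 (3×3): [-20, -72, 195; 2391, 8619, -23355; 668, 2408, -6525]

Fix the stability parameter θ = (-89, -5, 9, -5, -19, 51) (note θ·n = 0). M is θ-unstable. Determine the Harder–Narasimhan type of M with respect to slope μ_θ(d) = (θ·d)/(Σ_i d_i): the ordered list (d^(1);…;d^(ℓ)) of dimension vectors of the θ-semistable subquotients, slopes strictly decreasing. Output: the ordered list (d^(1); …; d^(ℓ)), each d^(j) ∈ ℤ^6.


Barcode: M ≅ I[1,1], I[2,2]^2, I[2,3], I[2,6], I[5,5], I[5,6], I[6,6]. HN layers by μ_θ (5 steps, strictly decreasing):
  μ^(1)=51; μ^(2)=9; μ^(3)=-5; μ^(4)=-19; μ^(5)=-89

((0, 0, 0, 0, 0, 3); (0, 0, 1, 0, 0, 0); (0, 4, 1, 1, 1, 0); (0, 0, 0, 0, 2, 0); (1, 0, 0, 0, 0, 0))


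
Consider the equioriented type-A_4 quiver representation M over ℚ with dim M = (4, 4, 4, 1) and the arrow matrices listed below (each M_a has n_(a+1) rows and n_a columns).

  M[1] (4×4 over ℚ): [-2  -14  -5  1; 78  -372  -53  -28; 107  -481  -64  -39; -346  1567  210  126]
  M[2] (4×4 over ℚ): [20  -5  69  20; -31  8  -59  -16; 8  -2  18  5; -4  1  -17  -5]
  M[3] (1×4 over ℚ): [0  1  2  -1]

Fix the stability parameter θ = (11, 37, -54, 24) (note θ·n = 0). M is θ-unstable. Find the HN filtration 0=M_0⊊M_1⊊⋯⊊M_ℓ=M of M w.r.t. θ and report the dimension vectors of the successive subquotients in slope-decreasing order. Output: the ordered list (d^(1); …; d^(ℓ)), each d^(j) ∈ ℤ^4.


Via rank(M_{q-1}∘⋯∘M_p): M ≅ I[1,2], I[1,3]^2, I[1,4], I[3,3].
μ_θ-semistable layers: μ^(1)=37; μ^(2)=24; μ^(3)=11; μ^(4)=-2; μ^(5)=-54

((0, 1, 0, 0); (0, 0, 0, 1); (1, 0, 0, 0); (3, 3, 3, 0); (0, 0, 1, 0))


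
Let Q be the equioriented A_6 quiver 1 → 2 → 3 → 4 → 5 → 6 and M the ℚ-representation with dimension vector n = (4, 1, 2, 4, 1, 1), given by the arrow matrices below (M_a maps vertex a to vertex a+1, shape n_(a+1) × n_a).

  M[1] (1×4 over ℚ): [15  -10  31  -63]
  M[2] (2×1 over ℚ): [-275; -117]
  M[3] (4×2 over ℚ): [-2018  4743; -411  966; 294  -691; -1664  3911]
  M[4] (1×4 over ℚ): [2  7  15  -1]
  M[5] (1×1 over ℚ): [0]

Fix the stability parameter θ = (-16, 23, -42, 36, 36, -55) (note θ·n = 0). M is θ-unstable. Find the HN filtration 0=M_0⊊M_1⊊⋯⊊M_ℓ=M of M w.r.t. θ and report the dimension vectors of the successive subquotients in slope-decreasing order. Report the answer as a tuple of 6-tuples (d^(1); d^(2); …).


Interval decomposition of M: I[1,1]^3, I[1,5], I[3,4], I[4,4]^2, I[6,6].
HN type (ℓ=5): μ^(1)=36; μ^(2)=-19/2; μ^(3)=-16; μ^(4)=-42; μ^(5)=-55

((0, 0, 0, 4, 1, 0); (0, 1, 1, 0, 0, 0); (4, 0, 0, 0, 0, 0); (0, 0, 1, 0, 0, 0); (0, 0, 0, 0, 0, 1))


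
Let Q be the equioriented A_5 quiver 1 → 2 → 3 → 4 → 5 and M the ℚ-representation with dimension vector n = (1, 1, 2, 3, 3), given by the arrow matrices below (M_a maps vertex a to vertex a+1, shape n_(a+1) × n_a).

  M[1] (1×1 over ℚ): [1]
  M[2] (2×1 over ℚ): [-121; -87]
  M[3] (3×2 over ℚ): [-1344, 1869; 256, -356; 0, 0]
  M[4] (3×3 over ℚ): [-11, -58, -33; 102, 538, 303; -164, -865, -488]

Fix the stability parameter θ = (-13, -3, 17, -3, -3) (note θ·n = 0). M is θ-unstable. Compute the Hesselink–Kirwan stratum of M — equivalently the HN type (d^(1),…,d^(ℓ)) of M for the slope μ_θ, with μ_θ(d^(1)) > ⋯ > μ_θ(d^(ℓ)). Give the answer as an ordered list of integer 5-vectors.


Interval decomposition of M: I[1,5], I[3,3], I[4,5]^2.
HN type (ℓ=4): μ^(1)=17; μ^(2)=11/3; μ^(3)=-3; μ^(4)=-13

((0, 0, 1, 0, 0); (0, 0, 1, 1, 1); (0, 1, 0, 2, 2); (1, 0, 0, 0, 0))


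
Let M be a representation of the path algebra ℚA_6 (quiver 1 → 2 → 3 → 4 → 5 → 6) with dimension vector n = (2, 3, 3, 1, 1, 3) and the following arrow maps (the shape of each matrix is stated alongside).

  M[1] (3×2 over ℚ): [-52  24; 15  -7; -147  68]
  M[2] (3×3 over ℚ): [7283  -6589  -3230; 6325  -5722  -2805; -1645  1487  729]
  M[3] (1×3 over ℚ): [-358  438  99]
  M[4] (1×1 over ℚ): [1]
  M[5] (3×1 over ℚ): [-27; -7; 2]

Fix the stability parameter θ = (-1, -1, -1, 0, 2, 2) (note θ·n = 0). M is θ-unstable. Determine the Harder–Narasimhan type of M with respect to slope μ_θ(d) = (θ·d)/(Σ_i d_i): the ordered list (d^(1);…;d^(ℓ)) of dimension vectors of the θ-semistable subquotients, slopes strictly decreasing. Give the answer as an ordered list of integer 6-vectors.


Via rank(M_{q-1}∘⋯∘M_p): M ≅ I[1,3], I[1,6], I[2,3], I[6,6]^2.
μ_θ-semistable layers: μ^(1)=2; μ^(2)=0; μ^(3)=-1

((0, 0, 0, 0, 1, 3); (0, 0, 0, 1, 0, 0); (2, 3, 3, 0, 0, 0))


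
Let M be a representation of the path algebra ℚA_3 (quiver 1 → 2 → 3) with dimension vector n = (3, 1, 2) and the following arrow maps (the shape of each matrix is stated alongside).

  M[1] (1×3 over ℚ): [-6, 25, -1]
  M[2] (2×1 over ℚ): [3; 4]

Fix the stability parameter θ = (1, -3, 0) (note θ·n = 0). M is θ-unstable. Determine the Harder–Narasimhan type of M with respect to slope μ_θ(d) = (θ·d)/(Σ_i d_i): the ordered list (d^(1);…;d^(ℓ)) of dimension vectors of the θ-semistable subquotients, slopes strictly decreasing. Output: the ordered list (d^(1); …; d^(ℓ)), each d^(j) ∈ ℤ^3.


Barcode: M ≅ I[1,1]^2, I[1,3], I[3,3]. HN layers by μ_θ (3 steps, strictly decreasing):
  μ^(1)=1; μ^(2)=0; μ^(3)=-1

((2, 0, 0); (0, 0, 2); (1, 1, 0))


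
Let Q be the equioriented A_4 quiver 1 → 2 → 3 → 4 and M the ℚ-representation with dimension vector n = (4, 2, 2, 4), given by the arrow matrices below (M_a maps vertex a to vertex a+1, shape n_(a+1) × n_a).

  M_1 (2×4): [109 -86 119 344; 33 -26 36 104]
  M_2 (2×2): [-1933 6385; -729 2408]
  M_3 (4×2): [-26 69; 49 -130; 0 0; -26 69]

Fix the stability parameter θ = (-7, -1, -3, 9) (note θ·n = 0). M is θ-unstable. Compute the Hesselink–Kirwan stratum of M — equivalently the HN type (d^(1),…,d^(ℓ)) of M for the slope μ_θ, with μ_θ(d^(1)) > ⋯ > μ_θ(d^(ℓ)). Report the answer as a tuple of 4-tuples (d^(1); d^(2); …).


Via rank(M_{q-1}∘⋯∘M_p): M ≅ I[1,1]^2, I[1,4]^2, I[4,4]^2.
μ_θ-semistable layers: μ^(1)=9; μ^(2)=-2; μ^(3)=-7

((0, 0, 0, 4); (0, 2, 2, 0); (4, 0, 0, 0))


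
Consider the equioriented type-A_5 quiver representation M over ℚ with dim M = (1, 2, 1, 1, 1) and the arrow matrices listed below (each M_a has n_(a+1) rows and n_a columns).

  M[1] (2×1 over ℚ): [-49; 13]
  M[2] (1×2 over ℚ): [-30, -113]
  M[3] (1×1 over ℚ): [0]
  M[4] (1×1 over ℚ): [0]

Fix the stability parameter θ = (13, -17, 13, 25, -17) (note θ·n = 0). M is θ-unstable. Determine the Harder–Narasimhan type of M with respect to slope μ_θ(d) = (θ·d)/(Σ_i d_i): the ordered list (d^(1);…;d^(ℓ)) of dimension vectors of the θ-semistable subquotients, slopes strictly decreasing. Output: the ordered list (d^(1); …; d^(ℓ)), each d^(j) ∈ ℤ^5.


Barcode: M ≅ I[1,3], I[2,2], I[4,4], I[5,5]. HN layers by μ_θ (4 steps, strictly decreasing):
  μ^(1)=25; μ^(2)=13; μ^(3)=-2; μ^(4)=-17

((0, 0, 0, 1, 0); (0, 0, 1, 0, 0); (1, 1, 0, 0, 0); (0, 1, 0, 0, 1))


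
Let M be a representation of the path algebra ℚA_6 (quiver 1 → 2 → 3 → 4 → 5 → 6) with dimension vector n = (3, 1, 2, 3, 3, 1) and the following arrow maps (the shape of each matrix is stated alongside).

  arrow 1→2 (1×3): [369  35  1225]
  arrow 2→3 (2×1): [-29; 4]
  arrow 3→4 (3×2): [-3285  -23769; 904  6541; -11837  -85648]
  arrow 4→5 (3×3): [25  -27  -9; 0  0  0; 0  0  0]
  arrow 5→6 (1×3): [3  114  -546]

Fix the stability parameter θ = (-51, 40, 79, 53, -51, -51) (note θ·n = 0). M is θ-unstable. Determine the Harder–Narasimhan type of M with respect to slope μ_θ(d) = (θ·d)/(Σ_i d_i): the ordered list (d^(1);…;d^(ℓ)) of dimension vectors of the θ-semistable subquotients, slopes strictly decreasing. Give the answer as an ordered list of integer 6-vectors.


Barcode: M ≅ I[1,1]^2, I[1,4], I[3,4], I[4,6], I[5,5]^2. HN layers by μ_θ (4 steps, strictly decreasing):
  μ^(1)=66; μ^(2)=40; μ^(3)=-49/3; μ^(4)=-51

((0, 0, 2, 2, 0, 0); (0, 1, 0, 0, 0, 0); (0, 0, 0, 1, 1, 1); (3, 0, 0, 0, 2, 0))


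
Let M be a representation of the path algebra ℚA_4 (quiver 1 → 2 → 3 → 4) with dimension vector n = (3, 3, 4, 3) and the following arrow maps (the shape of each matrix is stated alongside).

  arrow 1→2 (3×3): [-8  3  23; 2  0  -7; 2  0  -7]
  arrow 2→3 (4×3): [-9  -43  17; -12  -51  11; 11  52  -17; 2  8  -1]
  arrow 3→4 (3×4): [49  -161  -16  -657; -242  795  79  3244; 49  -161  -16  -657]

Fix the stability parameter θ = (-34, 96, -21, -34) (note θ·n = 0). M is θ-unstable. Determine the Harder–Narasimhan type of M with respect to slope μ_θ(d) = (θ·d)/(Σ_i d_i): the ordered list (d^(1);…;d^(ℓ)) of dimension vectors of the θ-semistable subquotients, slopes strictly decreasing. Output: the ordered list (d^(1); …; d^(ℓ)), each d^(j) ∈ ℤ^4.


Interval decomposition of M: I[1,1], I[1,3], I[1,4], I[2,4], I[3,3], I[4,4].
HN type (ℓ=4): μ^(1)=75/2; μ^(2)=41/3; μ^(3)=-21; μ^(4)=-34

((0, 1, 1, 0); (0, 2, 2, 2); (0, 0, 1, 0); (3, 0, 0, 1))


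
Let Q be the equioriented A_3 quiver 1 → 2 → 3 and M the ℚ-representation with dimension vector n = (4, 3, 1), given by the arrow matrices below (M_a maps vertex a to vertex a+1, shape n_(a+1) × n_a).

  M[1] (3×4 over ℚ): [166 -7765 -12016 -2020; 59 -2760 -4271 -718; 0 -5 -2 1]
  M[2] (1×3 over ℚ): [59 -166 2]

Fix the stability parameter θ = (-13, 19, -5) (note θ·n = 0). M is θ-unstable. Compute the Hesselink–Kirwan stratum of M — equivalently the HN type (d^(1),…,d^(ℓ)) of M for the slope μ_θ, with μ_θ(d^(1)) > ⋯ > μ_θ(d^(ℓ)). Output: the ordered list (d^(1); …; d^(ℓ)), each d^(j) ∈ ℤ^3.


Interval decomposition of M: I[1,1], I[1,2]^2, I[1,3].
HN type (ℓ=3): μ^(1)=19; μ^(2)=7; μ^(3)=-13

((0, 2, 0); (0, 1, 1); (4, 0, 0))


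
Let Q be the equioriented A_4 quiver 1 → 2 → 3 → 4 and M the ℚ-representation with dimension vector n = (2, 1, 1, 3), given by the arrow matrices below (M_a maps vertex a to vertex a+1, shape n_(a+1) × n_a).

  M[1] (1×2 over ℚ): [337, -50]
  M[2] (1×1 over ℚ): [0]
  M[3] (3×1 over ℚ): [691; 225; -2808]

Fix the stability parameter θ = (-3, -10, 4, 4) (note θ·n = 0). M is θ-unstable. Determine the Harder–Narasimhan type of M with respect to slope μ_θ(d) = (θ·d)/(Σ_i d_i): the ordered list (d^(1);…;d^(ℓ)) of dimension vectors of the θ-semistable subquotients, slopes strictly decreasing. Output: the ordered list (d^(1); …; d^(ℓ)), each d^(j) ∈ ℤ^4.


Barcode: M ≅ I[1,1], I[1,2], I[3,4], I[4,4]^2. HN layers by μ_θ (3 steps, strictly decreasing):
  μ^(1)=4; μ^(2)=-3; μ^(3)=-13/2

((0, 0, 1, 3); (1, 0, 0, 0); (1, 1, 0, 0))


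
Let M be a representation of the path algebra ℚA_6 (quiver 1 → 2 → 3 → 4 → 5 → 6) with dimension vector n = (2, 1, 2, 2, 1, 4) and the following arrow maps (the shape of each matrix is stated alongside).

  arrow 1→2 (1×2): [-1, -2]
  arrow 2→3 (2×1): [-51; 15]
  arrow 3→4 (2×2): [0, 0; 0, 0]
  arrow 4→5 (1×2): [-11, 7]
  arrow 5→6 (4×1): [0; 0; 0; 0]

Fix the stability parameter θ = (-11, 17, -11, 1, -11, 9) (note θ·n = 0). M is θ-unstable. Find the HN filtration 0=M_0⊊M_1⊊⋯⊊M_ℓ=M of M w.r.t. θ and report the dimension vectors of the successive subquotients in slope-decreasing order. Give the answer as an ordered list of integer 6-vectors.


Interval decomposition of M: I[1,1], I[1,3], I[3,3], I[4,4], I[4,5], I[6,6]^4.
HN type (ℓ=5): μ^(1)=9; μ^(2)=3; μ^(3)=1; μ^(4)=-5; μ^(5)=-11

((0, 0, 0, 0, 0, 4); (0, 1, 1, 0, 0, 0); (0, 0, 0, 1, 0, 0); (0, 0, 0, 1, 1, 0); (2, 0, 1, 0, 0, 0))


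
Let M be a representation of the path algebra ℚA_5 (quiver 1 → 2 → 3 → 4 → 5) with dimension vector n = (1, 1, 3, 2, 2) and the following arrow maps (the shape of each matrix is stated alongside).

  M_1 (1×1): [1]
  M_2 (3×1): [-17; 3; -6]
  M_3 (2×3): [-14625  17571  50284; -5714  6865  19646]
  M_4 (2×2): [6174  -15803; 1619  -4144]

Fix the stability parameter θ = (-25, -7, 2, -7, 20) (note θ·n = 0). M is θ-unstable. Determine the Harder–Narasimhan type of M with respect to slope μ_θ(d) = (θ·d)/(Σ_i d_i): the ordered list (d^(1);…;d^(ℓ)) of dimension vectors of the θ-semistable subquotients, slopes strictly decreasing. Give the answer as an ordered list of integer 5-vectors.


Via rank(M_{q-1}∘⋯∘M_p): M ≅ I[1,5], I[3,3], I[3,5].
μ_θ-semistable layers: μ^(1)=20; μ^(2)=2; μ^(3)=-5/2; μ^(4)=-7; μ^(5)=-25

((0, 0, 0, 0, 2); (0, 0, 1, 0, 0); (0, 0, 2, 2, 0); (0, 1, 0, 0, 0); (1, 0, 0, 0, 0))


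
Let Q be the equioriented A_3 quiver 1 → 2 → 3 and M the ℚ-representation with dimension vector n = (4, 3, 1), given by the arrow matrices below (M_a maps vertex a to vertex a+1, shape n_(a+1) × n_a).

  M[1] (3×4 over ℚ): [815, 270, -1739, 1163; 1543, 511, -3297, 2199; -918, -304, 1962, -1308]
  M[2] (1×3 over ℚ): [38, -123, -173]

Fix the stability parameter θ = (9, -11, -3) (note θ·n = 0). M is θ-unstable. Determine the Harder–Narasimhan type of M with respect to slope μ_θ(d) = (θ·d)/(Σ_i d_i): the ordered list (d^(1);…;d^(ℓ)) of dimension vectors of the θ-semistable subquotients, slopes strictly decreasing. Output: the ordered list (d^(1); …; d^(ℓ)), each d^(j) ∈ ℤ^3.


Via rank(M_{q-1}∘⋯∘M_p): M ≅ I[1,1], I[1,2]^2, I[1,3].
μ_θ-semistable layers: μ^(1)=9; μ^(2)=-1; μ^(3)=-5/3

((1, 0, 0); (2, 2, 0); (1, 1, 1))


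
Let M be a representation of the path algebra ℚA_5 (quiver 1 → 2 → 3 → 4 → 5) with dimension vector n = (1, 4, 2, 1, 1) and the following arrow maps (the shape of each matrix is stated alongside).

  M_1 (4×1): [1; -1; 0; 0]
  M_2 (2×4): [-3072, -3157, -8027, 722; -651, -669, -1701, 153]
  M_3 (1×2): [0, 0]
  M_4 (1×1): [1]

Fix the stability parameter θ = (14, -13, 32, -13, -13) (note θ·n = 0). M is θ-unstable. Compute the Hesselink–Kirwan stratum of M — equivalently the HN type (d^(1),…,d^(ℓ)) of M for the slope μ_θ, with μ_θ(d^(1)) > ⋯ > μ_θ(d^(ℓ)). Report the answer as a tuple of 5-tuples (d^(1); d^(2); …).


Interval decomposition of M: I[1,3], I[2,2]^2, I[2,3], I[4,5].
HN type (ℓ=3): μ^(1)=32; μ^(2)=1/2; μ^(3)=-13

((0, 0, 2, 0, 0); (1, 1, 0, 0, 0); (0, 3, 0, 1, 1))


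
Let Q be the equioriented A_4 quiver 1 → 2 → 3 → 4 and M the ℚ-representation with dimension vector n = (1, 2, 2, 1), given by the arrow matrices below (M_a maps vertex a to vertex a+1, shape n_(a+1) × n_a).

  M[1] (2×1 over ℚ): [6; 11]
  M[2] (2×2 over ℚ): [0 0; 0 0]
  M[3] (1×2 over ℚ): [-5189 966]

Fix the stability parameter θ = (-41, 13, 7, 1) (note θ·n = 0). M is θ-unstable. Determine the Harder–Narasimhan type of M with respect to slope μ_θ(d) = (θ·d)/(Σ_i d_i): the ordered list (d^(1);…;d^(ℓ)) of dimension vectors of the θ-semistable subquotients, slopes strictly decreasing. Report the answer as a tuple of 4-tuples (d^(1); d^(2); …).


Barcode: M ≅ I[1,2], I[2,2], I[3,3], I[3,4]. HN layers by μ_θ (4 steps, strictly decreasing):
  μ^(1)=13; μ^(2)=7; μ^(3)=4; μ^(4)=-41

((0, 2, 0, 0); (0, 0, 1, 0); (0, 0, 1, 1); (1, 0, 0, 0))


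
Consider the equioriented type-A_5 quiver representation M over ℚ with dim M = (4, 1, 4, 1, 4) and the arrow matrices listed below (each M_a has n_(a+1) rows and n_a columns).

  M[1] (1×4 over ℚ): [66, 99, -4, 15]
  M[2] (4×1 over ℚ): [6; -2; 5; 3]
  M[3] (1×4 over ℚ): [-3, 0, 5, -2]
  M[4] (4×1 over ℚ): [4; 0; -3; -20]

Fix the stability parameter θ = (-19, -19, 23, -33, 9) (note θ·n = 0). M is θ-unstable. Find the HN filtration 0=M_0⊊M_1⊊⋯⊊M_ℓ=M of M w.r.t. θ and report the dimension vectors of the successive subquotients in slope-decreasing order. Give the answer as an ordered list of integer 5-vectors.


Via rank(M_{q-1}∘⋯∘M_p): M ≅ I[1,1]^3, I[1,5], I[3,3]^3, I[5,5]^3.
μ_θ-semistable layers: μ^(1)=23; μ^(2)=9; μ^(3)=-5; μ^(4)=-19

((0, 0, 3, 0, 0); (0, 0, 0, 0, 4); (0, 0, 1, 1, 0); (4, 1, 0, 0, 0))


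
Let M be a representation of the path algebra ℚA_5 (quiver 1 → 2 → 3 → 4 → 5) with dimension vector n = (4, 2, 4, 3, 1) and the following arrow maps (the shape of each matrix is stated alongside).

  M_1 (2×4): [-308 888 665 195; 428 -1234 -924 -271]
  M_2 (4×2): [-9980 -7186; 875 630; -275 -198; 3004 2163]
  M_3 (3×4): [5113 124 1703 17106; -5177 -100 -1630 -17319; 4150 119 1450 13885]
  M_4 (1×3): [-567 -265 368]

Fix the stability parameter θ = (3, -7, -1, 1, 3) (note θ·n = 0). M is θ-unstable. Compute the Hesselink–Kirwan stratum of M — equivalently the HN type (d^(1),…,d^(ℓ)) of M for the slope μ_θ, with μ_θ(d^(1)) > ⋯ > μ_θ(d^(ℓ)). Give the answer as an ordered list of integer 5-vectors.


Via rank(M_{q-1}∘⋯∘M_p): M ≅ I[1,1]^2, I[1,4], I[1,5], I[3,3], I[3,4].
μ_θ-semistable layers: μ^(1)=3; μ^(2)=1; μ^(3)=-1; μ^(4)=-2

((2, 0, 0, 0, 1); (0, 0, 0, 3, 0); (0, 0, 4, 0, 0); (2, 2, 0, 0, 0))


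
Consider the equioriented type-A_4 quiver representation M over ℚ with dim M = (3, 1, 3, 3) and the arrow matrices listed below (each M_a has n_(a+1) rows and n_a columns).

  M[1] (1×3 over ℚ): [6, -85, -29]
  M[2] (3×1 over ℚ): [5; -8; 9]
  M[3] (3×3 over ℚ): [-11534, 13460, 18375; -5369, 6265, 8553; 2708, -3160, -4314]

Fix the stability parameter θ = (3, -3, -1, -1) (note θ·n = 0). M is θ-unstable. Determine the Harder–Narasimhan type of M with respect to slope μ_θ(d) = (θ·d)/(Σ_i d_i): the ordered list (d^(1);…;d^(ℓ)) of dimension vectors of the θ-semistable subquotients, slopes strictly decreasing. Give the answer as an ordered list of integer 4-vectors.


Interval decomposition of M: I[1,1]^2, I[1,4], I[3,3], I[3,4], I[4,4].
HN type (ℓ=3): μ^(1)=3; μ^(2)=-1/2; μ^(3)=-1

((2, 0, 0, 0); (1, 1, 1, 1); (0, 0, 2, 2))


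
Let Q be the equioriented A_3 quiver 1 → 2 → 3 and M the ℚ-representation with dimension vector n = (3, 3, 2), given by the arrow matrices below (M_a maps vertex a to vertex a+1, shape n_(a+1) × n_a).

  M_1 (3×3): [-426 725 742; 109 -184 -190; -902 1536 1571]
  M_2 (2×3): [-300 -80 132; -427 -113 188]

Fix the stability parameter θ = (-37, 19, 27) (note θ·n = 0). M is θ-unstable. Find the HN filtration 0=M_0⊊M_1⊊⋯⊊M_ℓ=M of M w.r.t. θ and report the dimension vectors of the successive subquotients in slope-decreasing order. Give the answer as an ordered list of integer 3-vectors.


Interval decomposition of M: I[1,2], I[1,3]^2.
HN type (ℓ=3): μ^(1)=27; μ^(2)=19; μ^(3)=-37

((0, 0, 2); (0, 3, 0); (3, 0, 0))


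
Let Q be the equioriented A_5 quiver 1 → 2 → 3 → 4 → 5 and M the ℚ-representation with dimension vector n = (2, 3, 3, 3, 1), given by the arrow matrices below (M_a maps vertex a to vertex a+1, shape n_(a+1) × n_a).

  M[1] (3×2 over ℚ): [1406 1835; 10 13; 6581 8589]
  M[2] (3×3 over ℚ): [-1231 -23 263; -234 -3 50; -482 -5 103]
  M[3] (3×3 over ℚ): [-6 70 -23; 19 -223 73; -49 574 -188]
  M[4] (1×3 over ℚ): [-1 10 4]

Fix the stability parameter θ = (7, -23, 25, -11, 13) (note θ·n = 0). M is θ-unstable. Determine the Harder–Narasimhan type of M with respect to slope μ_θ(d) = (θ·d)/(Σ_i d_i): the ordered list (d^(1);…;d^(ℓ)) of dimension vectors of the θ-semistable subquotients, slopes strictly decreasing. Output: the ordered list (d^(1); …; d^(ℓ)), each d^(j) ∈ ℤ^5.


Interval decomposition of M: I[1,4], I[1,5], I[2,4].
HN type (ℓ=4): μ^(1)=13; μ^(2)=7; μ^(3)=-8; μ^(4)=-23

((0, 0, 0, 0, 1); (0, 0, 3, 3, 0); (2, 2, 0, 0, 0); (0, 1, 0, 0, 0))


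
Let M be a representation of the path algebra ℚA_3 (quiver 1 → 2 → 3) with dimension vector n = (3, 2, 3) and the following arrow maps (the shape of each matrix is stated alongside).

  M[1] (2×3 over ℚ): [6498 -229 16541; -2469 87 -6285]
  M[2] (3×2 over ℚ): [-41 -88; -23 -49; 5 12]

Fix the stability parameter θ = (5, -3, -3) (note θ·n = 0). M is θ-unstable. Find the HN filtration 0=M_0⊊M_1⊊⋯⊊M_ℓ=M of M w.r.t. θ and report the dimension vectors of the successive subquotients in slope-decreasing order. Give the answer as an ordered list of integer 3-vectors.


Barcode: M ≅ I[1,1], I[1,3]^2, I[3,3]. HN layers by μ_θ (3 steps, strictly decreasing):
  μ^(1)=5; μ^(2)=-1/3; μ^(3)=-3

((1, 0, 0); (2, 2, 2); (0, 0, 1))


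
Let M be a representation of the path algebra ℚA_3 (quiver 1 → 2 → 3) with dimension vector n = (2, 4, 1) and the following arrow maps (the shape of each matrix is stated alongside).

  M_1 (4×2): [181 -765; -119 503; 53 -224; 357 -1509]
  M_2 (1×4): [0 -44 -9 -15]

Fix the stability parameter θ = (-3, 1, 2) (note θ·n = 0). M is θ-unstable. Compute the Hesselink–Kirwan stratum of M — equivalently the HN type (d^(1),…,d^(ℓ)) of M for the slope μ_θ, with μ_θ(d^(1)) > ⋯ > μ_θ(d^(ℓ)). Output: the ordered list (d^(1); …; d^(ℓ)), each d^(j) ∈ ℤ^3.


Interval decomposition of M: I[1,2], I[1,3], I[2,2]^2.
HN type (ℓ=3): μ^(1)=2; μ^(2)=1; μ^(3)=-3

((0, 0, 1); (0, 4, 0); (2, 0, 0))


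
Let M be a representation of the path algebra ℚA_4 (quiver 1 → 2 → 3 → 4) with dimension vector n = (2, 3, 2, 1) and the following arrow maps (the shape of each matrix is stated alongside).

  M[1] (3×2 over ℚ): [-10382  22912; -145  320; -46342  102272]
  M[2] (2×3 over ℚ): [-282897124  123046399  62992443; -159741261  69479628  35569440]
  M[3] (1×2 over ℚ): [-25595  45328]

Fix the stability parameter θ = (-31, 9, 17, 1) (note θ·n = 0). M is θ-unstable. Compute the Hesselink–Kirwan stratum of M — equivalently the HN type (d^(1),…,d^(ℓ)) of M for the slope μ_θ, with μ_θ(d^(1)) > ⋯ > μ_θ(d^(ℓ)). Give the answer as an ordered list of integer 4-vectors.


Barcode: M ≅ I[1,1], I[1,4], I[2,2], I[2,3]. HN layers by μ_θ (3 steps, strictly decreasing):
  μ^(1)=17; μ^(2)=9; μ^(3)=-31

((0, 0, 1, 0); (0, 3, 1, 1); (2, 0, 0, 0))


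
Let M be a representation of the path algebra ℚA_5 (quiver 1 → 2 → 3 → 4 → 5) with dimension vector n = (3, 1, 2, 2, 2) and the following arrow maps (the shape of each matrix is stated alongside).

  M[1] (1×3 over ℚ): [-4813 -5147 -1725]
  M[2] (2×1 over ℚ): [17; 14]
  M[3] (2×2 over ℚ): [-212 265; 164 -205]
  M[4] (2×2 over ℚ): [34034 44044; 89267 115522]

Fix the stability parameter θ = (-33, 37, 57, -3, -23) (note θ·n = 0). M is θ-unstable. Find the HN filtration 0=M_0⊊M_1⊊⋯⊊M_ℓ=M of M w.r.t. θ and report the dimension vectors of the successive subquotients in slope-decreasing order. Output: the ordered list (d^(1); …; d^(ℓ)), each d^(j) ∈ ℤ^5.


Via rank(M_{q-1}∘⋯∘M_p): M ≅ I[1,1]^2, I[1,5], I[3,3], I[4,4], I[5,5].
μ_θ-semistable layers: μ^(1)=57; μ^(2)=17; μ^(3)=-3; μ^(4)=-23; μ^(5)=-33

((0, 0, 1, 0, 0); (0, 1, 1, 1, 1); (0, 0, 0, 1, 0); (0, 0, 0, 0, 1); (3, 0, 0, 0, 0))


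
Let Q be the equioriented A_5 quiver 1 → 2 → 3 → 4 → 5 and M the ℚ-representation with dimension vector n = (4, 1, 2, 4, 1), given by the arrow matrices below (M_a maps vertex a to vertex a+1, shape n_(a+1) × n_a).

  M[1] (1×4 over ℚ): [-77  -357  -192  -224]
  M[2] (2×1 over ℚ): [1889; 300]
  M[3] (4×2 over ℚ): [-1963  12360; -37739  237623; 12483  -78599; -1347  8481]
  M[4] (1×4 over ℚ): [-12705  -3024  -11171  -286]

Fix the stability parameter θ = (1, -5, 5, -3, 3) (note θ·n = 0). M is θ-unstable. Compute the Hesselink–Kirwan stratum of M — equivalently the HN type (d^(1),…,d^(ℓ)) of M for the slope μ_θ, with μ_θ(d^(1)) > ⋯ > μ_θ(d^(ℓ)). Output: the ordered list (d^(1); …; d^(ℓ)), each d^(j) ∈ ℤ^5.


Interval decomposition of M: I[1,1]^3, I[1,4], I[3,5], I[4,4]^2.
HN type (ℓ=4): μ^(1)=3; μ^(2)=1; μ^(3)=-2; μ^(4)=-3

((0, 0, 0, 0, 1); (3, 0, 2, 2, 0); (1, 1, 0, 0, 0); (0, 0, 0, 2, 0))


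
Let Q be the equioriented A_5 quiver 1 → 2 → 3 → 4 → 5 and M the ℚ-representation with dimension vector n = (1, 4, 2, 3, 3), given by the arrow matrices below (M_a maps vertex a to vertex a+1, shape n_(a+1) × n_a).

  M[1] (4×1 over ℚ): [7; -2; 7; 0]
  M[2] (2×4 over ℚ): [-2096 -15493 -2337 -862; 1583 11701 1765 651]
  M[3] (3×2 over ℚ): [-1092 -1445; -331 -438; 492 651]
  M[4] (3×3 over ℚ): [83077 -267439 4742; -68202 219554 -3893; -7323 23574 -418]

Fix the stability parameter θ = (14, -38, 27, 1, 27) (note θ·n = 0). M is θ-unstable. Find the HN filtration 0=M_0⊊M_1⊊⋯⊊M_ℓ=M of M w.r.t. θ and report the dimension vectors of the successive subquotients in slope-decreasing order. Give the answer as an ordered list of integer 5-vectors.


Interval decomposition of M: I[1,5], I[2,2]^2, I[2,5], I[4,5].
HN type (ℓ=5): μ^(1)=27; μ^(2)=14; μ^(3)=1; μ^(4)=-12; μ^(5)=-38

((0, 0, 0, 0, 3); (0, 0, 2, 2, 0); (0, 0, 0, 1, 0); (1, 1, 0, 0, 0); (0, 3, 0, 0, 0))


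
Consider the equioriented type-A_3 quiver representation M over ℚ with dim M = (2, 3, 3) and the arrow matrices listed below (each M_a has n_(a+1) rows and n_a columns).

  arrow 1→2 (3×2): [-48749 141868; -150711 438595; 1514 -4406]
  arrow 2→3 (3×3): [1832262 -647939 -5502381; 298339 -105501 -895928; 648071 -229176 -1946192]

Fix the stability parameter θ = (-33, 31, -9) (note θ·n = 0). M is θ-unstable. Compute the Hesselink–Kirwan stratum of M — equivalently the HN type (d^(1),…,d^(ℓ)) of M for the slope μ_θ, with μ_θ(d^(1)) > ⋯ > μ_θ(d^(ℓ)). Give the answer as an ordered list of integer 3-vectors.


Interval decomposition of M: I[1,3]^2, I[2,3].
HN type (ℓ=2): μ^(1)=11; μ^(2)=-33

((0, 3, 3); (2, 0, 0))


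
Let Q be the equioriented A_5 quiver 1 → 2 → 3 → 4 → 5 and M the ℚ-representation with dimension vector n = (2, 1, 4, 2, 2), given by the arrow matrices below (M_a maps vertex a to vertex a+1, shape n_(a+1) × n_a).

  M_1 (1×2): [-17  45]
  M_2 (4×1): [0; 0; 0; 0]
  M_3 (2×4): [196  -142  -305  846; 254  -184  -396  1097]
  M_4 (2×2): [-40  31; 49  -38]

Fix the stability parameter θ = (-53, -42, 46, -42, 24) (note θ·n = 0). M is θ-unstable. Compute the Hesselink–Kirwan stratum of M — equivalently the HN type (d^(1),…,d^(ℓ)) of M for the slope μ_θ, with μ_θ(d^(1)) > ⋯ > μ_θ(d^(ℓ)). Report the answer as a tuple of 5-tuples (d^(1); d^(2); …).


Via rank(M_{q-1}∘⋯∘M_p): M ≅ I[1,1], I[1,2], I[3,3]^2, I[3,5]^2.
μ_θ-semistable layers: μ^(1)=46; μ^(2)=24; μ^(3)=2; μ^(4)=-42; μ^(5)=-53

((0, 0, 2, 0, 0); (0, 0, 0, 0, 2); (0, 0, 2, 2, 0); (0, 1, 0, 0, 0); (2, 0, 0, 0, 0))


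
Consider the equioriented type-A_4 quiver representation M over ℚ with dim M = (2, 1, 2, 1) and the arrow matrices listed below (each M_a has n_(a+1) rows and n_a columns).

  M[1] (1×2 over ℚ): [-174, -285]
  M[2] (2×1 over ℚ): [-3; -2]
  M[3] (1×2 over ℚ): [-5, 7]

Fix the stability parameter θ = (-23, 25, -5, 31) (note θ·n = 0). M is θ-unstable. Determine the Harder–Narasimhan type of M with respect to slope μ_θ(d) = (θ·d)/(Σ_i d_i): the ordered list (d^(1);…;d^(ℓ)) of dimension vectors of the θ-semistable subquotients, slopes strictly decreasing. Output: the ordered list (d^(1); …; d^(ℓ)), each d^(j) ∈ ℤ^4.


Via rank(M_{q-1}∘⋯∘M_p): M ≅ I[1,1], I[1,4], I[3,3].
μ_θ-semistable layers: μ^(1)=31; μ^(2)=10; μ^(3)=-5; μ^(4)=-23

((0, 0, 0, 1); (0, 1, 1, 0); (0, 0, 1, 0); (2, 0, 0, 0))


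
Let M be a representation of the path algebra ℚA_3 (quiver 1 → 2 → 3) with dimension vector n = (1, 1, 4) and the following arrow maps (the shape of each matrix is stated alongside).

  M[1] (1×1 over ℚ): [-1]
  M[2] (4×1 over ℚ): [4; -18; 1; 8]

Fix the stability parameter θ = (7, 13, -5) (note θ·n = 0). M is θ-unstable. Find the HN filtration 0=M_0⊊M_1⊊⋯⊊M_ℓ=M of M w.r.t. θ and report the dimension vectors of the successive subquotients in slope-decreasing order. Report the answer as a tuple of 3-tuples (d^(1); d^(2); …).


Via rank(M_{q-1}∘⋯∘M_p): M ≅ I[1,3], I[3,3]^3.
μ_θ-semistable layers: μ^(1)=5; μ^(2)=-5

((1, 1, 1); (0, 0, 3))


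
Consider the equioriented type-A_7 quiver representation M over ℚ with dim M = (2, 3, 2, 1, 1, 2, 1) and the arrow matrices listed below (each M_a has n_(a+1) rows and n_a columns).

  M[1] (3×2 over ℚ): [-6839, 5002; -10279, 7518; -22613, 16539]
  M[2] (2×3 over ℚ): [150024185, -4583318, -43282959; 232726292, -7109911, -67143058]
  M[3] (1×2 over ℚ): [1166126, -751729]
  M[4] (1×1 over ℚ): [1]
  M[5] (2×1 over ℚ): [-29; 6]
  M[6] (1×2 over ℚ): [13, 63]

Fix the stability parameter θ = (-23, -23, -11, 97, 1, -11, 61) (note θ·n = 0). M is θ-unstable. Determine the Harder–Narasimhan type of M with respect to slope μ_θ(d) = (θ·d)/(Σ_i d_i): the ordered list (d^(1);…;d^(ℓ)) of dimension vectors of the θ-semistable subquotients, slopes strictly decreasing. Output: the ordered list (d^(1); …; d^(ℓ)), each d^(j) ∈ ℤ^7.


Barcode: M ≅ I[1,3], I[1,7], I[2,2], I[6,6]. HN layers by μ_θ (4 steps, strictly decreasing):
  μ^(1)=61; μ^(2)=29; μ^(3)=-11; μ^(4)=-23

((0, 0, 0, 0, 0, 0, 1); (0, 0, 0, 1, 1, 1, 0); (0, 0, 2, 0, 0, 1, 0); (2, 3, 0, 0, 0, 0, 0))


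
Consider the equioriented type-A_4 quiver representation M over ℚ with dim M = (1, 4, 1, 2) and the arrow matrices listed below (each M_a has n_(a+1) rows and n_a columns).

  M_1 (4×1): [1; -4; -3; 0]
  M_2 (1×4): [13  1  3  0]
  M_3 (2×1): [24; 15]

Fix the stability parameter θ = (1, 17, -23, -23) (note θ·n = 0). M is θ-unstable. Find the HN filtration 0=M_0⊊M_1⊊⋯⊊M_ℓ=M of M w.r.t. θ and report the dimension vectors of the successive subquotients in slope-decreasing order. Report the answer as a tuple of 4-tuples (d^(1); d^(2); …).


Via rank(M_{q-1}∘⋯∘M_p): M ≅ I[1,2], I[2,2]^2, I[2,4], I[4,4].
μ_θ-semistable layers: μ^(1)=17; μ^(2)=1; μ^(3)=-29/3; μ^(4)=-23

((0, 3, 0, 0); (1, 0, 0, 0); (0, 1, 1, 1); (0, 0, 0, 1))


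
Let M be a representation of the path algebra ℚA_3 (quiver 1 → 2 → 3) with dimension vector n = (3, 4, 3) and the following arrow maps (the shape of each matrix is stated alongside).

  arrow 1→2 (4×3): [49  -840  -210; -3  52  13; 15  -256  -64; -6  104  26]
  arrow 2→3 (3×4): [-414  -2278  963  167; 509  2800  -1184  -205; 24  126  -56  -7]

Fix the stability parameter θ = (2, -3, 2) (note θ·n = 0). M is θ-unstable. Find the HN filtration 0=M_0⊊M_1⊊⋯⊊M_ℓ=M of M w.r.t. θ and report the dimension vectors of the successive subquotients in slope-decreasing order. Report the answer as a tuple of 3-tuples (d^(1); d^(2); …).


Via rank(M_{q-1}∘⋯∘M_p): M ≅ I[1,1], I[1,2], I[1,3], I[2,3]^2.
μ_θ-semistable layers: μ^(1)=2; μ^(2)=-1/2; μ^(3)=-3

((1, 0, 3); (2, 2, 0); (0, 2, 0))


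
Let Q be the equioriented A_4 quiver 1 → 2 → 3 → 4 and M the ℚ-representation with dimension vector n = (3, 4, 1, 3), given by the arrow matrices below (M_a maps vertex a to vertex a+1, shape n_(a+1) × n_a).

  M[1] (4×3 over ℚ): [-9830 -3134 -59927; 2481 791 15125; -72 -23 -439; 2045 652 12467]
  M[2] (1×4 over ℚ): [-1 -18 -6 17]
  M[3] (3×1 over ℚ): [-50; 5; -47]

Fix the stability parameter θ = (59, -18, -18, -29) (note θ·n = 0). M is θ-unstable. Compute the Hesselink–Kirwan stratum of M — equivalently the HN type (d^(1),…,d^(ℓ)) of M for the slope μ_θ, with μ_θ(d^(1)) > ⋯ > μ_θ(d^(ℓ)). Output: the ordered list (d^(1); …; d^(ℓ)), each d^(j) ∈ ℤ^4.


Barcode: M ≅ I[1,2]^2, I[1,4], I[2,2], I[4,4]^2. HN layers by μ_θ (4 steps, strictly decreasing):
  μ^(1)=41/2; μ^(2)=-3/2; μ^(3)=-18; μ^(4)=-29

((2, 2, 0, 0); (1, 1, 1, 1); (0, 1, 0, 0); (0, 0, 0, 2))


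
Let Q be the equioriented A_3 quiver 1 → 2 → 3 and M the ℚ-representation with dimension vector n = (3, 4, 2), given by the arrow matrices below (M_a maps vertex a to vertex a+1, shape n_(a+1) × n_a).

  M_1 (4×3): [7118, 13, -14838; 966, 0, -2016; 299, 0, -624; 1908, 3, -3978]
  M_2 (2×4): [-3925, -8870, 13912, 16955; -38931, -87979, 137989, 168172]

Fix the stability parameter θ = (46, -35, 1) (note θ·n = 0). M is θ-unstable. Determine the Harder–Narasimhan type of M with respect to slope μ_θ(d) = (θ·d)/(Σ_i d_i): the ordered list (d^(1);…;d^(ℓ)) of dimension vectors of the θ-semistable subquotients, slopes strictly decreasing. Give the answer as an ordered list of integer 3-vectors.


Barcode: M ≅ I[1,1], I[1,3]^2, I[2,2]^2. HN layers by μ_θ (3 steps, strictly decreasing):
  μ^(1)=46; μ^(2)=4; μ^(3)=-35

((1, 0, 0); (2, 2, 2); (0, 2, 0))


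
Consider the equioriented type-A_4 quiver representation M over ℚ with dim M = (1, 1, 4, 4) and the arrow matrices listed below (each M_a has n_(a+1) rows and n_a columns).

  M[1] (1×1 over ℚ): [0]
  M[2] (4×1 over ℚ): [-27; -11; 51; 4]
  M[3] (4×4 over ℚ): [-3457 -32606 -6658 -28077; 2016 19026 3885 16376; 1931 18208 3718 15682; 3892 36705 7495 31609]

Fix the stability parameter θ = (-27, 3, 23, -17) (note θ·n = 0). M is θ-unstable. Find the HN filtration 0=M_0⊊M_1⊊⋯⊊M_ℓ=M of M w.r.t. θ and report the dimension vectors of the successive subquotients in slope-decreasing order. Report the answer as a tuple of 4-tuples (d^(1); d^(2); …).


Via rank(M_{q-1}∘⋯∘M_p): M ≅ I[1,1], I[2,4], I[3,4]^3.
μ_θ-semistable layers: μ^(1)=3; μ^(2)=-27

((0, 1, 4, 4); (1, 0, 0, 0))
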